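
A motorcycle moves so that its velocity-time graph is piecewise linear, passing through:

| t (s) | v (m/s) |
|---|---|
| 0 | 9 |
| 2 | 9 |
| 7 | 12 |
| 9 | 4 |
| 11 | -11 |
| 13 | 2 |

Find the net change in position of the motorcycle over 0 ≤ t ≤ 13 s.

70.5 m

Displacement is the signed area under the v-t curve.
0–2 s: 9 × 2 = 18 m
2–7 s: ½(9 + 12)(5) = 52.5 m
7–9 s: ½(12 + 4)(2) = 16 m
9–11 s: ½(4 + -11)(2) = -7 m
11–13 s: ½(-11 + 2)(2) = -9 m
Net displacement = 70.5 m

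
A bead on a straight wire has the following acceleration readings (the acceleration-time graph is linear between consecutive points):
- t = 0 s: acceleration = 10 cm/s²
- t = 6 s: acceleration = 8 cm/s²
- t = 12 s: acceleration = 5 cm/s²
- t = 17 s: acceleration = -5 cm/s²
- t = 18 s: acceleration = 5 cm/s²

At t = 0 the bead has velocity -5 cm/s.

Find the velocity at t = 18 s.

88 cm/s

Δv equals the area under the a-t graph; then v = v₀ + Δv.
0–6 s: ½(10 + 8)(6) = 54 cm/s
6–12 s: ½(8 + 5)(6) = 39 cm/s
12–17 s: ½(5 + -5)(5) = 0 cm/s
17–18 s: ½(-5 + 5)(1) = 0 cm/s
Δv = 93 cm/s, so v(18) = -5 + (93) = 88 cm/s.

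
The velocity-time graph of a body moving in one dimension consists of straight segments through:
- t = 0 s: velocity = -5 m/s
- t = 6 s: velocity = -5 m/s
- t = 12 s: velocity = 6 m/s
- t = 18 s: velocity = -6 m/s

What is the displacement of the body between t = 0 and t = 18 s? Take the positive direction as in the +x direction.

-27 m

Displacement is the signed area under the v-t curve.
0–6 s: -5 × 6 = -30 m
6–12 s: ½(-5 + 6)(6) = 3 m
12–18 s: ½(6 + -6)(6) = 0 m
Net displacement = -27 m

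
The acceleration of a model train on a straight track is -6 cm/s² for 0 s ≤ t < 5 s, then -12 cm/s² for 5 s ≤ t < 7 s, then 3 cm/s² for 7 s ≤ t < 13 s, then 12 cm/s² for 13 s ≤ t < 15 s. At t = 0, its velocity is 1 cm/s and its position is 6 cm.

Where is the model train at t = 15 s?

-456 cm

On each constant-a segment, Δv = aΔt and Δx = v₀Δt + ½aΔt²; chain segment to segment.
0–5 s: v starts 1 cm/s; Δx = 1·5 + ½·-6·5² = -70 cm; v ends -29 cm/s.
5–7 s: v starts -29 cm/s; Δx = -29·2 + ½·-12·2² = -82 cm; v ends -53 cm/s.
7–13 s: v starts -53 cm/s; Δx = -53·6 + ½·3·6² = -264 cm; v ends -35 cm/s.
13–15 s: v starts -35 cm/s; Δx = -35·2 + ½·12·2² = -46 cm; v ends -11 cm/s.
x(15) = 6 + Σ Δx = -456 cm.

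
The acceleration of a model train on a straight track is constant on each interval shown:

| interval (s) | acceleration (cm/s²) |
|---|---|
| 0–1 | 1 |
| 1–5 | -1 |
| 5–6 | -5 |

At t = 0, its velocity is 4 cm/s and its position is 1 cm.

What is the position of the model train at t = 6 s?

16 cm

On each constant-a segment, Δv = aΔt and Δx = v₀Δt + ½aΔt²; chain segment to segment.
0–1 s: v starts 4 cm/s; Δx = 4·1 + ½·1·1² = 4.5 cm; v ends 5 cm/s.
1–5 s: v starts 5 cm/s; Δx = 5·4 + ½·-1·4² = 12 cm; v ends 1 cm/s.
5–6 s: v starts 1 cm/s; Δx = 1·1 + ½·-5·1² = -1.5 cm; v ends -4 cm/s.
x(6) = 1 + Σ Δx = 16 cm.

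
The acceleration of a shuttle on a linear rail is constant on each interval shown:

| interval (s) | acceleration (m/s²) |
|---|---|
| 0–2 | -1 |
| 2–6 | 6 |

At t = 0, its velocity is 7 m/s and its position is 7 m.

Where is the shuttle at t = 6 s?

87 m

On each constant-a segment, Δv = aΔt and Δx = v₀Δt + ½aΔt²; chain segment to segment.
0–2 s: v starts 7 m/s; Δx = 7·2 + ½·-1·2² = 12 m; v ends 5 m/s.
2–6 s: v starts 5 m/s; Δx = 5·4 + ½·6·4² = 68 m; v ends 29 m/s.
x(6) = 7 + Σ Δx = 87 m.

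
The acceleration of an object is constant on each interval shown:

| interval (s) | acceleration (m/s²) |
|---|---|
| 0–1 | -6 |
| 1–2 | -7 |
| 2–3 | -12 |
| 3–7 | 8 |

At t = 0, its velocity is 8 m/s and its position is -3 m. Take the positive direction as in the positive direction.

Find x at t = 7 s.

On each constant-a segment, Δv = aΔt and Δx = v₀Δt + ½aΔt²; chain segment to segment.
0–1 s: v starts 8 m/s; Δx = 8·1 + ½·-6·1² = 5 m; v ends 2 m/s.
1–2 s: v starts 2 m/s; Δx = 2·1 + ½·-7·1² = -1.5 m; v ends -5 m/s.
2–3 s: v starts -5 m/s; Δx = -5·1 + ½·-12·1² = -11 m; v ends -17 m/s.
3–7 s: v starts -17 m/s; Δx = -17·4 + ½·8·4² = -4 m; v ends 15 m/s.
x(7) = -3 + Σ Δx = -14.5 m.

-14.5 m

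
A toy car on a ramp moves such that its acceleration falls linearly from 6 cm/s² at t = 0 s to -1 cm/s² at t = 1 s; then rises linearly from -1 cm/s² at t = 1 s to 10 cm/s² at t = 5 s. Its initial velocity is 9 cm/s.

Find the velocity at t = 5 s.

29.5 cm/s

Δv equals the area under the a-t graph; then v = v₀ + Δv.
0–1 s: ½(6 + -1)(1) = 2.5 cm/s
1–5 s: ½(-1 + 10)(4) = 18 cm/s
Δv = 20.5 cm/s, so v(5) = 9 + (20.5) = 29.5 cm/s.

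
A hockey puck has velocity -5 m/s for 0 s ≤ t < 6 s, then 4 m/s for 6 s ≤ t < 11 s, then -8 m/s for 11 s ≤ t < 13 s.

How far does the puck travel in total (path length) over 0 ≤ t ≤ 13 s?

Distance (not displacement) is the total path length: add the absolute areas under v-t.
0–6 s: |-5| × 6 = 30 m
6–11 s: |4| × 5 = 20 m
11–13 s: |-8| × 2 = 16 m
Total distance = 66 m

66 m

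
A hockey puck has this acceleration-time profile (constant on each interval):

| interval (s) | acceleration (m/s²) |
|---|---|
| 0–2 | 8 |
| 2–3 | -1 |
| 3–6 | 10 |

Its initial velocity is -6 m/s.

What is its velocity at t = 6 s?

39 m/s

Δv equals the area under the a-t graph; then v = v₀ + Δv.
0–2 s: 8 × 2 = 16 m/s
2–3 s: -1 × 1 = -1 m/s
3–6 s: 10 × 3 = 30 m/s
Δv = 45 m/s, so v(6) = -6 + (45) = 39 m/s.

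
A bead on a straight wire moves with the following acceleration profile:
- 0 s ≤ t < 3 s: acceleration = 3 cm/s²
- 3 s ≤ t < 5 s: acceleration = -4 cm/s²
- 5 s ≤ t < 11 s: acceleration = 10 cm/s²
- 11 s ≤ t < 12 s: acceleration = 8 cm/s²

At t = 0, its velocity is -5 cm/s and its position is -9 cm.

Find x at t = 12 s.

On each constant-a segment, Δv = aΔt and Δx = v₀Δt + ½aΔt²; chain segment to segment.
0–3 s: v starts -5 cm/s; Δx = -5·3 + ½·3·3² = -1.5 cm; v ends 4 cm/s.
3–5 s: v starts 4 cm/s; Δx = 4·2 + ½·-4·2² = 0 cm; v ends -4 cm/s.
5–11 s: v starts -4 cm/s; Δx = -4·6 + ½·10·6² = 156 cm; v ends 56 cm/s.
11–12 s: v starts 56 cm/s; Δx = 56·1 + ½·8·1² = 60 cm; v ends 64 cm/s.
x(12) = -9 + Σ Δx = 205.5 cm.

205.5 cm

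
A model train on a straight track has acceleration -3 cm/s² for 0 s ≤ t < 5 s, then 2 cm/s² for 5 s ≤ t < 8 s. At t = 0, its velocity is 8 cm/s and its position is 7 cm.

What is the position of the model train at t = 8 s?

-2.5 cm

On each constant-a segment, Δv = aΔt and Δx = v₀Δt + ½aΔt²; chain segment to segment.
0–5 s: v starts 8 cm/s; Δx = 8·5 + ½·-3·5² = 2.5 cm; v ends -7 cm/s.
5–8 s: v starts -7 cm/s; Δx = -7·3 + ½·2·3² = -12 cm; v ends -1 cm/s.
x(8) = 7 + Σ Δx = -2.5 cm.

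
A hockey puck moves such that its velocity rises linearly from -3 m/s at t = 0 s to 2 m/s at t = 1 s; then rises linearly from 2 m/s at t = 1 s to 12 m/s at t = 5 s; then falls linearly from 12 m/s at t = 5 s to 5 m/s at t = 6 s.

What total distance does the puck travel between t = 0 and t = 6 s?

37.8 m

Total distance travelled is ∫|v| dt — sum the magnitudes of each area piece.
0–1 s: v = 0 at t = 0.6 s; triangle areas 0.9 + 0.4 = 1.3 m
1–5 s: |½(2 + 12)(4)| = 28 m
5–6 s: |½(12 + 5)(1)| = 8.5 m
Total distance = 37.8 m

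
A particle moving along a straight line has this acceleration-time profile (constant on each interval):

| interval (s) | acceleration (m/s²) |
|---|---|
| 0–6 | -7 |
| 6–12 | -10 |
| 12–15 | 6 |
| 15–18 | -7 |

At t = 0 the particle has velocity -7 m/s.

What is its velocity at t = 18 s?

Δv equals the area under the a-t graph; then v = v₀ + Δv.
0–6 s: -7 × 6 = -42 m/s
6–12 s: -10 × 6 = -60 m/s
12–15 s: 6 × 3 = 18 m/s
15–18 s: -7 × 3 = -21 m/s
Δv = -105 m/s, so v(18) = -7 + (-105) = -112 m/s.

-112 m/s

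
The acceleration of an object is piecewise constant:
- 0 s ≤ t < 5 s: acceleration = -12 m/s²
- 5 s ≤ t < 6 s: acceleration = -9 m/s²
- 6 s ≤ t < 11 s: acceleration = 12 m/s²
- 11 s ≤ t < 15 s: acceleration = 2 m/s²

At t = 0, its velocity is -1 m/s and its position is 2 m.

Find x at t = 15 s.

-442.5 m

On each constant-a segment, Δv = aΔt and Δx = v₀Δt + ½aΔt²; chain segment to segment.
0–5 s: v starts -1 m/s; Δx = -1·5 + ½·-12·5² = -155 m; v ends -61 m/s.
5–6 s: v starts -61 m/s; Δx = -61·1 + ½·-9·1² = -65.5 m; v ends -70 m/s.
6–11 s: v starts -70 m/s; Δx = -70·5 + ½·12·5² = -200 m; v ends -10 m/s.
11–15 s: v starts -10 m/s; Δx = -10·4 + ½·2·4² = -24 m; v ends -2 m/s.
x(15) = 2 + Σ Δx = -442.5 m.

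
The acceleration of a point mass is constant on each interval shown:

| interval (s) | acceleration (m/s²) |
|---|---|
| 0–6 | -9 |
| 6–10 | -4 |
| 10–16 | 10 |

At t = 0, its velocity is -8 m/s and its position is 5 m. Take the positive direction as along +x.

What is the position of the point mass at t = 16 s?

-773 m

On each constant-a segment, Δv = aΔt and Δx = v₀Δt + ½aΔt²; chain segment to segment.
0–6 s: v starts -8 m/s; Δx = -8·6 + ½·-9·6² = -210 m; v ends -62 m/s.
6–10 s: v starts -62 m/s; Δx = -62·4 + ½·-4·4² = -280 m; v ends -78 m/s.
10–16 s: v starts -78 m/s; Δx = -78·6 + ½·10·6² = -288 m; v ends -18 m/s.
x(16) = 5 + Σ Δx = -773 m.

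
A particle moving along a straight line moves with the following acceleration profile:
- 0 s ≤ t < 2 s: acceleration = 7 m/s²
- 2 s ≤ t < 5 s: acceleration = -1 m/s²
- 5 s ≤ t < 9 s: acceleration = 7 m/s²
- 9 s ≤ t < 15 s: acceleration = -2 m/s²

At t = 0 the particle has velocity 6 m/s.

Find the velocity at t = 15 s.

33 m/s

Δv equals the area under the a-t graph; then v = v₀ + Δv.
0–2 s: 7 × 2 = 14 m/s
2–5 s: -1 × 3 = -3 m/s
5–9 s: 7 × 4 = 28 m/s
9–15 s: -2 × 6 = -12 m/s
Δv = 27 m/s, so v(15) = 6 + (27) = 33 m/s.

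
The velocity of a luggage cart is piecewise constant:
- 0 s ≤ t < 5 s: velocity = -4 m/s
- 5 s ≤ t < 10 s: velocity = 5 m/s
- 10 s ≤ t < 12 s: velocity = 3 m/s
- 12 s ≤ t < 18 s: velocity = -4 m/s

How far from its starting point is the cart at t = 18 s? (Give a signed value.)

-13 m

Displacement is the signed area under the v-t curve.
0–5 s: -4 × 5 = -20 m
5–10 s: 5 × 5 = 25 m
10–12 s: 3 × 2 = 6 m
12–18 s: -4 × 6 = -24 m
Net displacement = -13 m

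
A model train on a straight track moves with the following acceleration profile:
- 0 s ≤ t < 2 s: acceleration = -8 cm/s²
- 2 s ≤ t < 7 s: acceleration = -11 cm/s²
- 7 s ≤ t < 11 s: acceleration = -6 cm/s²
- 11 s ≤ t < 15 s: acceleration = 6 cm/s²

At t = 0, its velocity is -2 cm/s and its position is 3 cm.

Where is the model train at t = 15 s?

-924.5 cm

On each constant-a segment, Δv = aΔt and Δx = v₀Δt + ½aΔt²; chain segment to segment.
0–2 s: v starts -2 cm/s; Δx = -2·2 + ½·-8·2² = -20 cm; v ends -18 cm/s.
2–7 s: v starts -18 cm/s; Δx = -18·5 + ½·-11·5² = -227.5 cm; v ends -73 cm/s.
7–11 s: v starts -73 cm/s; Δx = -73·4 + ½·-6·4² = -340 cm; v ends -97 cm/s.
11–15 s: v starts -97 cm/s; Δx = -97·4 + ½·6·4² = -340 cm; v ends -73 cm/s.
x(15) = 3 + Σ Δx = -924.5 cm.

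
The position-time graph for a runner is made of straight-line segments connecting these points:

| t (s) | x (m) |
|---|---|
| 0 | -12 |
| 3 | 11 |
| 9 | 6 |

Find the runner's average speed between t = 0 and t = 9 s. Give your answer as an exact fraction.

28/9 m/s

Average speed = (total path length)/(elapsed time); on a piecewise-linear x-t graph the path length is Σ|Δx|.
0–3 s: |Δx| = |11 − -12| = 23 m
3–9 s: |Δx| = |6 − 11| = 5 m
Total path = 28 m; average speed = 28/9 = 28/9 m/s.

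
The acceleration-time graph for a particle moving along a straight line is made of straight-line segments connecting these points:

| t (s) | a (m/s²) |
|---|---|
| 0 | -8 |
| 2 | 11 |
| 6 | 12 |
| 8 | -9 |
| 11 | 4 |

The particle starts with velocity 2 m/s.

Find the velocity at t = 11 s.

Δv equals the area under the a-t graph; then v = v₀ + Δv.
0–2 s: ½(-8 + 11)(2) = 3 m/s
2–6 s: ½(11 + 12)(4) = 46 m/s
6–8 s: ½(12 + -9)(2) = 3 m/s
8–11 s: ½(-9 + 4)(3) = -7.5 m/s
Δv = 44.5 m/s, so v(11) = 2 + (44.5) = 46.5 m/s.

46.5 m/s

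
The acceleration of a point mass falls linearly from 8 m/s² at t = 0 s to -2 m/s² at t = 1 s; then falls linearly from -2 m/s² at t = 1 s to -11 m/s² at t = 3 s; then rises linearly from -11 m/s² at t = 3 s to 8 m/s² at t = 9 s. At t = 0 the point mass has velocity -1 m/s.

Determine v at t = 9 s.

Δv equals the area under the a-t graph; then v = v₀ + Δv.
0–1 s: ½(8 + -2)(1) = 3 m/s
1–3 s: ½(-2 + -11)(2) = -13 m/s
3–9 s: ½(-11 + 8)(6) = -9 m/s
Δv = -19 m/s, so v(9) = -1 + (-19) = -20 m/s.

-20 m/s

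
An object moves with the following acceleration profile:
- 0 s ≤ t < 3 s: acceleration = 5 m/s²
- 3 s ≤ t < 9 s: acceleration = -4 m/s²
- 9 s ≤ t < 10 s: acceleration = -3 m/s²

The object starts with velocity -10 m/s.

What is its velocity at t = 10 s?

-22 m/s

Δv equals the area under the a-t graph; then v = v₀ + Δv.
0–3 s: 5 × 3 = 15 m/s
3–9 s: -4 × 6 = -24 m/s
9–10 s: -3 × 1 = -3 m/s
Δv = -12 m/s, so v(10) = -10 + (-12) = -22 m/s.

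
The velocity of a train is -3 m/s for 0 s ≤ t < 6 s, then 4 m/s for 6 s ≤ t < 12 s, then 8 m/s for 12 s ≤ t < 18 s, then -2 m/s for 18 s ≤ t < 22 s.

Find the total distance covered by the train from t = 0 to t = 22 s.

Distance (not displacement) is the total path length: add the absolute areas under v-t.
0–6 s: |-3| × 6 = 18 m
6–12 s: |4| × 6 = 24 m
12–18 s: |8| × 6 = 48 m
18–22 s: |-2| × 4 = 8 m
Total distance = 98 m

98 m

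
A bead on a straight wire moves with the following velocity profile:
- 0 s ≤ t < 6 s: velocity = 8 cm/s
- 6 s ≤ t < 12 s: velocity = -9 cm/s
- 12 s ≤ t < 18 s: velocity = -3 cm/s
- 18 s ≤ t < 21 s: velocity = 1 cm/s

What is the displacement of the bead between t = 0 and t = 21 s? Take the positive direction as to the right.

-21 cm

Displacement is the signed area under the v-t curve.
0–6 s: 8 × 6 = 48 cm
6–12 s: -9 × 6 = -54 cm
12–18 s: -3 × 6 = -18 cm
18–21 s: 1 × 3 = 3 cm
Net displacement = -21 cm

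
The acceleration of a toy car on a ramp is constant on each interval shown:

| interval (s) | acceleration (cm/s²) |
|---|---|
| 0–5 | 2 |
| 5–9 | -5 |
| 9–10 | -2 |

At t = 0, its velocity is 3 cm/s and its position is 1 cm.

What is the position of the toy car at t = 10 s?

45 cm

On each constant-a segment, Δv = aΔt and Δx = v₀Δt + ½aΔt²; chain segment to segment.
0–5 s: v starts 3 cm/s; Δx = 3·5 + ½·2·5² = 40 cm; v ends 13 cm/s.
5–9 s: v starts 13 cm/s; Δx = 13·4 + ½·-5·4² = 12 cm; v ends -7 cm/s.
9–10 s: v starts -7 cm/s; Δx = -7·1 + ½·-2·1² = -8 cm; v ends -9 cm/s.
x(10) = 1 + Σ Δx = 45 cm.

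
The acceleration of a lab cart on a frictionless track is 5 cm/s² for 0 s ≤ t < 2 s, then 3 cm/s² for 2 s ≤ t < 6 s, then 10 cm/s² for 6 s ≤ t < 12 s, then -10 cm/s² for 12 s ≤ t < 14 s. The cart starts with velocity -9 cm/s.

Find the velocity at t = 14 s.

53 cm/s

Δv equals the area under the a-t graph; then v = v₀ + Δv.
0–2 s: 5 × 2 = 10 cm/s
2–6 s: 3 × 4 = 12 cm/s
6–12 s: 10 × 6 = 60 cm/s
12–14 s: -10 × 2 = -20 cm/s
Δv = 62 cm/s, so v(14) = -9 + (62) = 53 cm/s.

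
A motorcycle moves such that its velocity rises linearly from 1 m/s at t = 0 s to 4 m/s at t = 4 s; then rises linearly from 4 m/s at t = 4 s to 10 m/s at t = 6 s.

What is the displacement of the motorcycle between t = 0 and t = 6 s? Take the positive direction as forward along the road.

Net displacement equals the area under the velocity-time graph (areas below the axis count negative).
0–4 s: ½(1 + 4)(4) = 10 m
4–6 s: ½(4 + 10)(2) = 14 m
Net displacement = 24 m

24 m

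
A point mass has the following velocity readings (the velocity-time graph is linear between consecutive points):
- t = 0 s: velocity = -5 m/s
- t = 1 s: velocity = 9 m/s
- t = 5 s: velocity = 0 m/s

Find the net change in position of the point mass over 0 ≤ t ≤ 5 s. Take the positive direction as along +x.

Displacement is the signed area under the v-t curve.
0–1 s: ½(-5 + 9)(1) = 2 m
1–5 s: ½(9 + 0)(4) = 18 m
Net displacement = 20 m

20 m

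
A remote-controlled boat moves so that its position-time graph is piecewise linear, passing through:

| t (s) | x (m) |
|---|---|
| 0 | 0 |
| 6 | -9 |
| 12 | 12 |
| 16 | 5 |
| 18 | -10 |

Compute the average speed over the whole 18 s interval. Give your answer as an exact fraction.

Average speed = (total path length)/(elapsed time); on a piecewise-linear x-t graph the path length is Σ|Δx|.
0–6 s: |Δx| = |-9 − 0| = 9 m
6–12 s: |Δx| = |12 − -9| = 21 m
12–16 s: |Δx| = |5 − 12| = 7 m
16–18 s: |Δx| = |-10 − 5| = 15 m
Total path = 52 m; average speed = 52/18 = 26/9 m/s.

26/9 m/s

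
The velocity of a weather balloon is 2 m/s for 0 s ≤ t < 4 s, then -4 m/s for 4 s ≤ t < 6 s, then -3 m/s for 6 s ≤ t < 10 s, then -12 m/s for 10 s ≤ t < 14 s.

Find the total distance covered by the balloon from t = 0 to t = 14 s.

76 m

Distance (not displacement) is the total path length: add the absolute areas under v-t.
0–4 s: |2| × 4 = 8 m
4–6 s: |-4| × 2 = 8 m
6–10 s: |-3| × 4 = 12 m
10–14 s: |-12| × 4 = 48 m
Total distance = 76 m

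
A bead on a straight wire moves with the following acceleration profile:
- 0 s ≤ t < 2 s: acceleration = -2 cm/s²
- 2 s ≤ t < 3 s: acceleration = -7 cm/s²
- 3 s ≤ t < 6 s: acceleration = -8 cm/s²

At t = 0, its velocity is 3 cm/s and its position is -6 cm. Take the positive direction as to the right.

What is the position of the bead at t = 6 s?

-68.5 cm

On each constant-a segment, Δv = aΔt and Δx = v₀Δt + ½aΔt²; chain segment to segment.
0–2 s: v starts 3 cm/s; Δx = 3·2 + ½·-2·2² = 2 cm; v ends -1 cm/s.
2–3 s: v starts -1 cm/s; Δx = -1·1 + ½·-7·1² = -4.5 cm; v ends -8 cm/s.
3–6 s: v starts -8 cm/s; Δx = -8·3 + ½·-8·3² = -60 cm; v ends -32 cm/s.
x(6) = -6 + Σ Δx = -68.5 cm.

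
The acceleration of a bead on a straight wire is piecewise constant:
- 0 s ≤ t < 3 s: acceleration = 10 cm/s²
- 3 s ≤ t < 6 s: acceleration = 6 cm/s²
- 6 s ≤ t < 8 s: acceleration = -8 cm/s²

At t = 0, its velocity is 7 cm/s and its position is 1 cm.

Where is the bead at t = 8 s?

On each constant-a segment, Δv = aΔt and Δx = v₀Δt + ½aΔt²; chain segment to segment.
0–3 s: v starts 7 cm/s; Δx = 7·3 + ½·10·3² = 66 cm; v ends 37 cm/s.
3–6 s: v starts 37 cm/s; Δx = 37·3 + ½·6·3² = 138 cm; v ends 55 cm/s.
6–8 s: v starts 55 cm/s; Δx = 55·2 + ½·-8·2² = 94 cm; v ends 39 cm/s.
x(8) = 1 + Σ Δx = 299 cm.

299 cm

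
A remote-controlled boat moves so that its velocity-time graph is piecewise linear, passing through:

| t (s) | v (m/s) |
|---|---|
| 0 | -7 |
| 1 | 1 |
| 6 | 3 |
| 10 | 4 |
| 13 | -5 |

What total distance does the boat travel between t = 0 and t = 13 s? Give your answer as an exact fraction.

815/24 m

Total distance travelled is ∫|v| dt — sum the magnitudes of each area piece.
0–1 s: v = 0 at t = 0.875 s; triangle areas 3.0625 + 0.0625 = 3.125 m
1–6 s: |½(1 + 3)(5)| = 10 m
6–10 s: |½(3 + 4)(4)| = 14 m
10–13 s: v = 0 at t = 34/3 s; triangle areas 8/3 + 25/6 = 41/6 m
Total distance = 815/24 m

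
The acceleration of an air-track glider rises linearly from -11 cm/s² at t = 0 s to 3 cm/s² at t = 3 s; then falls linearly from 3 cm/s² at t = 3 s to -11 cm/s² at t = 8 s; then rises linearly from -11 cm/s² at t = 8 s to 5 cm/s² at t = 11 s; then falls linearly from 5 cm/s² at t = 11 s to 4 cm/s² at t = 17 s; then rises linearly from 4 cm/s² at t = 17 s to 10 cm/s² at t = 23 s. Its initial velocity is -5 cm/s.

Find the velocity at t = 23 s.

23 cm/s

Δv equals the area under the a-t graph; then v = v₀ + Δv.
0–3 s: ½(-11 + 3)(3) = -12 cm/s
3–8 s: ½(3 + -11)(5) = -20 cm/s
8–11 s: ½(-11 + 5)(3) = -9 cm/s
11–17 s: ½(5 + 4)(6) = 27 cm/s
17–23 s: ½(4 + 10)(6) = 42 cm/s
Δv = 28 cm/s, so v(23) = -5 + (28) = 23 cm/s.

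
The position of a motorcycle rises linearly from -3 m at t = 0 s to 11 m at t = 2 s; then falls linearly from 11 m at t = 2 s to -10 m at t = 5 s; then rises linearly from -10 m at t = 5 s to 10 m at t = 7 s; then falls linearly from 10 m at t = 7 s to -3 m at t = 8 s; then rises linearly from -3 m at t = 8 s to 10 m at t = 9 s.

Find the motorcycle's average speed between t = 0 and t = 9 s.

Average speed = (total path length)/(elapsed time); on a piecewise-linear x-t graph the path length is Σ|Δx|.
0–2 s: |Δx| = |11 − -3| = 14 m
2–5 s: |Δx| = |-10 − 11| = 21 m
5–7 s: |Δx| = |10 − -10| = 20 m
7–8 s: |Δx| = |-3 − 10| = 13 m
8–9 s: |Δx| = |10 − -3| = 13 m
Total path = 81 m; average speed = 81/9 = 9 m/s.

9 m/s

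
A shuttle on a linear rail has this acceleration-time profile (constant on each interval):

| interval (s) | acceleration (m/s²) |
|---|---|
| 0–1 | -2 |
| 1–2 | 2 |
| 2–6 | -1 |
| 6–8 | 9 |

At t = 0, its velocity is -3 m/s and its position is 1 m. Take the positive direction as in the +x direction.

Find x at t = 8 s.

On each constant-a segment, Δv = aΔt and Δx = v₀Δt + ½aΔt²; chain segment to segment.
0–1 s: v starts -3 m/s; Δx = -3·1 + ½·-2·1² = -4 m; v ends -5 m/s.
1–2 s: v starts -5 m/s; Δx = -5·1 + ½·2·1² = -4 m; v ends -3 m/s.
2–6 s: v starts -3 m/s; Δx = -3·4 + ½·-1·4² = -20 m; v ends -7 m/s.
6–8 s: v starts -7 m/s; Δx = -7·2 + ½·9·2² = 4 m; v ends 11 m/s.
x(8) = 1 + Σ Δx = -23 m.

-23 m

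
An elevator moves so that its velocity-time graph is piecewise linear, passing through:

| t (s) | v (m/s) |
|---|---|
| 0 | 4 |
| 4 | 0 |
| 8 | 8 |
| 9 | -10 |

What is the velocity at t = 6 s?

On 4–8 s the graph is linear from 0 to 8 m/s: v(6) = 0 + (8 − 0)·(6 − 4)/(8 − 4) = 4 m/s.

4 m/s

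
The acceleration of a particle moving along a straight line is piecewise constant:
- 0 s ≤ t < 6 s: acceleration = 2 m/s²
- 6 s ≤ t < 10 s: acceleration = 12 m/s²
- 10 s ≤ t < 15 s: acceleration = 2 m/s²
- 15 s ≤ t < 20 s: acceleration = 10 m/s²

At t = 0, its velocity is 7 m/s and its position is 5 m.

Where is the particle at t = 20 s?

On each constant-a segment, Δv = aΔt and Δx = v₀Δt + ½aΔt²; chain segment to segment.
0–6 s: v starts 7 m/s; Δx = 7·6 + ½·2·6² = 78 m; v ends 19 m/s.
6–10 s: v starts 19 m/s; Δx = 19·4 + ½·12·4² = 172 m; v ends 67 m/s.
10–15 s: v starts 67 m/s; Δx = 67·5 + ½·2·5² = 360 m; v ends 77 m/s.
15–20 s: v starts 77 m/s; Δx = 77·5 + ½·10·5² = 510 m; v ends 127 m/s.
x(20) = 5 + Σ Δx = 1125 m.

1125 m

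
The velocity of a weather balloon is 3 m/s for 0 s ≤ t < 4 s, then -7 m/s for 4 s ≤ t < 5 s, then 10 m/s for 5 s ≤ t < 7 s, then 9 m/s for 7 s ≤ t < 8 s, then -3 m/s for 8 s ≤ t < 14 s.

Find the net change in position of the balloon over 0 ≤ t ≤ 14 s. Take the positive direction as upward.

Net displacement equals the area under the velocity-time graph (areas below the axis count negative).
0–4 s: 3 × 4 = 12 m
4–5 s: -7 × 1 = -7 m
5–7 s: 10 × 2 = 20 m
7–8 s: 9 × 1 = 9 m
8–14 s: -3 × 6 = -18 m
Net displacement = 16 m

16 m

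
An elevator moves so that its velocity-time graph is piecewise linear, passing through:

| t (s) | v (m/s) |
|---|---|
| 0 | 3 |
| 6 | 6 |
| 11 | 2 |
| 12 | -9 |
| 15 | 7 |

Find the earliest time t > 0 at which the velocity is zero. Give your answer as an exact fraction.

v changes sign on 11–12 s (from 2 to -9); the graph is linear there, so v = 0 at t = 11 + (-2)·(12 − 11)/(-9 − 2) = 123/11 s.

t = 123/11 s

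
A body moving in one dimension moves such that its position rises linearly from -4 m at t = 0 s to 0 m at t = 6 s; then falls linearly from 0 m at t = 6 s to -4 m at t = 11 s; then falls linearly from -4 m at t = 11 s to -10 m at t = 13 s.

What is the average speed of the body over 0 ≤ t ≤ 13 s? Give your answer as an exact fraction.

Average speed = (total path length)/(elapsed time); on a piecewise-linear x-t graph the path length is Σ|Δx|.
0–6 s: |Δx| = |0 − -4| = 4 m
6–11 s: |Δx| = |-4 − 0| = 4 m
11–13 s: |Δx| = |-10 − -4| = 6 m
Total path = 14 m; average speed = 14/13 = 14/13 m/s.

14/13 m/s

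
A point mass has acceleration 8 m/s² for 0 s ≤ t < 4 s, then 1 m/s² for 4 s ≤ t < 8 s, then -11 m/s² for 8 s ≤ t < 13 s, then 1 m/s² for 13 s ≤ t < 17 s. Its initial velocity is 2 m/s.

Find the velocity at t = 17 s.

-13 m/s

Δv equals the area under the a-t graph; then v = v₀ + Δv.
0–4 s: 8 × 4 = 32 m/s
4–8 s: 1 × 4 = 4 m/s
8–13 s: -11 × 5 = -55 m/s
13–17 s: 1 × 4 = 4 m/s
Δv = -15 m/s, so v(17) = 2 + (-15) = -13 m/s.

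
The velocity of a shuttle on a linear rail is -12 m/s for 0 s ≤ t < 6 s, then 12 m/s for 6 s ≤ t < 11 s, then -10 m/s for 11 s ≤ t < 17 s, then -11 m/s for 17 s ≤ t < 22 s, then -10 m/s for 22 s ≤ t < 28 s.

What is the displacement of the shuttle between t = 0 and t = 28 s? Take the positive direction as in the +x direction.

Net displacement equals the area under the velocity-time graph (areas below the axis count negative).
0–6 s: -12 × 6 = -72 m
6–11 s: 12 × 5 = 60 m
11–17 s: -10 × 6 = -60 m
17–22 s: -11 × 5 = -55 m
22–28 s: -10 × 6 = -60 m
Net displacement = -187 m

-187 m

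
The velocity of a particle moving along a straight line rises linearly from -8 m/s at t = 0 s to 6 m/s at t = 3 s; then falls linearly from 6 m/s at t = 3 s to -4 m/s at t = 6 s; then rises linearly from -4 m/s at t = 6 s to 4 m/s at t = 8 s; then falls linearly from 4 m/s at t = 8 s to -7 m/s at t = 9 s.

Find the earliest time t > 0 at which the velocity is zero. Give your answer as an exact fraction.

t = 12/7 s

v changes sign on 0–3 s (from -8 to 6); the graph is linear there, so v = 0 at t = 0 + (8)·(3 − 0)/(6 − -8) = 12/7 s.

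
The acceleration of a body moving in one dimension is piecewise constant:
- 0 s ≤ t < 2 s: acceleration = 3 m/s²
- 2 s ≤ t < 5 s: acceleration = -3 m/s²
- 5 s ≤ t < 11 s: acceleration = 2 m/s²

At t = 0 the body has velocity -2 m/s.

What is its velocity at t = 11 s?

7 m/s

Δv equals the area under the a-t graph; then v = v₀ + Δv.
0–2 s: 3 × 2 = 6 m/s
2–5 s: -3 × 3 = -9 m/s
5–11 s: 2 × 6 = 12 m/s
Δv = 9 m/s, so v(11) = -2 + (9) = 7 m/s.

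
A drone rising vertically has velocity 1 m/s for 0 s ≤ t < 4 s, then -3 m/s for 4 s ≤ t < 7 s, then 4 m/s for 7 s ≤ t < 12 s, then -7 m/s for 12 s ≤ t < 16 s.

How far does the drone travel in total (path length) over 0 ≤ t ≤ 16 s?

Distance (not displacement) is the total path length: add the absolute areas under v-t.
0–4 s: |1| × 4 = 4 m
4–7 s: |-3| × 3 = 9 m
7–12 s: |4| × 5 = 20 m
12–16 s: |-7| × 4 = 28 m
Total distance = 61 m

61 m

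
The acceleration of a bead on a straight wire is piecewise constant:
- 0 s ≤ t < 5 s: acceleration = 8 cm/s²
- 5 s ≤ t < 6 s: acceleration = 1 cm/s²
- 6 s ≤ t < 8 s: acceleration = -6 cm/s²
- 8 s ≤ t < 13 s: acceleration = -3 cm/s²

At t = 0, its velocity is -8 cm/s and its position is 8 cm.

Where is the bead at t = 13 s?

On each constant-a segment, Δv = aΔt and Δx = v₀Δt + ½aΔt²; chain segment to segment.
0–5 s: v starts -8 cm/s; Δx = -8·5 + ½·8·5² = 60 cm; v ends 32 cm/s.
5–6 s: v starts 32 cm/s; Δx = 32·1 + ½·1·1² = 32.5 cm; v ends 33 cm/s.
6–8 s: v starts 33 cm/s; Δx = 33·2 + ½·-6·2² = 54 cm; v ends 21 cm/s.
8–13 s: v starts 21 cm/s; Δx = 21·5 + ½·-3·5² = 67.5 cm; v ends 6 cm/s.
x(13) = 8 + Σ Δx = 222 cm.

222 cm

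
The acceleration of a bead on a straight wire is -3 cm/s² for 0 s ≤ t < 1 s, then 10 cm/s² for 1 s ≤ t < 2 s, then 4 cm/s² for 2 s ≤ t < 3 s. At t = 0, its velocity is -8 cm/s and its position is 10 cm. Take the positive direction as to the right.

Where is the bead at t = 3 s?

On each constant-a segment, Δv = aΔt and Δx = v₀Δt + ½aΔt²; chain segment to segment.
0–1 s: v starts -8 cm/s; Δx = -8·1 + ½·-3·1² = -9.5 cm; v ends -11 cm/s.
1–2 s: v starts -11 cm/s; Δx = -11·1 + ½·10·1² = -6 cm; v ends -1 cm/s.
2–3 s: v starts -1 cm/s; Δx = -1·1 + ½·4·1² = 1 cm; v ends 3 cm/s.
x(3) = 10 + Σ Δx = -4.5 cm.

-4.5 cm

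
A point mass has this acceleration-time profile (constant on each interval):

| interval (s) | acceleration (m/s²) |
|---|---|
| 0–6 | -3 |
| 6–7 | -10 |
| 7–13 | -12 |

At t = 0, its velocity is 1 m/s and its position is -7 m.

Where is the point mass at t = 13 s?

-455 m

On each constant-a segment, Δv = aΔt and Δx = v₀Δt + ½aΔt²; chain segment to segment.
0–6 s: v starts 1 m/s; Δx = 1·6 + ½·-3·6² = -48 m; v ends -17 m/s.
6–7 s: v starts -17 m/s; Δx = -17·1 + ½·-10·1² = -22 m; v ends -27 m/s.
7–13 s: v starts -27 m/s; Δx = -27·6 + ½·-12·6² = -378 m; v ends -99 m/s.
x(13) = -7 + Σ Δx = -455 m.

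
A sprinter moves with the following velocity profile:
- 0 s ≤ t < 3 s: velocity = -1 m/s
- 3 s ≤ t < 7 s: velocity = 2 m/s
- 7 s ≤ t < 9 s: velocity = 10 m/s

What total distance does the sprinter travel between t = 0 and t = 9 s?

Total distance travelled is ∫|v| dt — sum the magnitudes of each area piece.
0–3 s: |-1| × 3 = 3 m
3–7 s: |2| × 4 = 8 m
7–9 s: |10| × 2 = 20 m
Total distance = 31 m

31 m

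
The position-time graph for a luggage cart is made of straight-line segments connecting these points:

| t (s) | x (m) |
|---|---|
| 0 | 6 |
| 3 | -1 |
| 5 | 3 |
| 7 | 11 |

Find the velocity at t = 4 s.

2 m/s

Velocity is the slope of the x-t graph on 3–5 s: (3 − -1)/(5 − 3) = 2 m/s.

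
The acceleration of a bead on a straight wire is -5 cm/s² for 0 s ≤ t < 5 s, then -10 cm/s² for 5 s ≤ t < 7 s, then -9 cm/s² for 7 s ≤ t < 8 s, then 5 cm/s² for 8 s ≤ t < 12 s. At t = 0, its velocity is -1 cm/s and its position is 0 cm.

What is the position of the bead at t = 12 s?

On each constant-a segment, Δv = aΔt and Δx = v₀Δt + ½aΔt²; chain segment to segment.
0–5 s: v starts -1 cm/s; Δx = -1·5 + ½·-5·5² = -67.5 cm; v ends -26 cm/s.
5–7 s: v starts -26 cm/s; Δx = -26·2 + ½·-10·2² = -72 cm; v ends -46 cm/s.
7–8 s: v starts -46 cm/s; Δx = -46·1 + ½·-9·1² = -50.5 cm; v ends -55 cm/s.
8–12 s: v starts -55 cm/s; Δx = -55·4 + ½·5·4² = -180 cm; v ends -35 cm/s.
x(12) = 0 + Σ Δx = -370 cm.

-370 cm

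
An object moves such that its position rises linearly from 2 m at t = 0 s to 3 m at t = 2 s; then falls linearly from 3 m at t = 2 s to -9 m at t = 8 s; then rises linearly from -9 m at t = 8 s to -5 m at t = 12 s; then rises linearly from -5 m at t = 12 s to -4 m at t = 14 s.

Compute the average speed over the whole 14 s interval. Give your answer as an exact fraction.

9/7 m/s

Average speed = (total path length)/(elapsed time); on a piecewise-linear x-t graph the path length is Σ|Δx|.
0–2 s: |Δx| = |3 − 2| = 1 m
2–8 s: |Δx| = |-9 − 3| = 12 m
8–12 s: |Δx| = |-5 − -9| = 4 m
12–14 s: |Δx| = |-4 − -5| = 1 m
Total path = 18 m; average speed = 18/14 = 9/7 m/s.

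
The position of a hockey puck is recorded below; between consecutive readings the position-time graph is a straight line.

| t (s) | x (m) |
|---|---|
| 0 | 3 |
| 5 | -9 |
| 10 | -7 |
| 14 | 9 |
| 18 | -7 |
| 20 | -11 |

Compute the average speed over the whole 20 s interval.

2.5 m/s

Average speed = (total path length)/(elapsed time); on a piecewise-linear x-t graph the path length is Σ|Δx|.
0–5 s: |Δx| = |-9 − 3| = 12 m
5–10 s: |Δx| = |-7 − -9| = 2 m
10–14 s: |Δx| = |9 − -7| = 16 m
14–18 s: |Δx| = |-7 − 9| = 16 m
18–20 s: |Δx| = |-11 − -7| = 4 m
Total path = 50 m; average speed = 50/20 = 2.5 m/s.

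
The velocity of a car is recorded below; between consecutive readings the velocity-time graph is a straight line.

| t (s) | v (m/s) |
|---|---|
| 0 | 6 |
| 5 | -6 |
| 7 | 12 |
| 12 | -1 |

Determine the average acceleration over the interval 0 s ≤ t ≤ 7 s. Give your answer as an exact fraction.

6/7 m/s²

Average acceleration = Δv/Δt = (12 − 6)/(7 − 0) = 6/7 m/s².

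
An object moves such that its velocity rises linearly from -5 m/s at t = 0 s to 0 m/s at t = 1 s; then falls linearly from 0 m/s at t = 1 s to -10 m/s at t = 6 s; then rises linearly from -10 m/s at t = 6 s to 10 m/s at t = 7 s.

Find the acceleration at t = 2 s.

-2 m/s²

Acceleration is the slope of the v-t graph on 1–6 s: (-10 − 0)/(6 − 1) = -2 m/s².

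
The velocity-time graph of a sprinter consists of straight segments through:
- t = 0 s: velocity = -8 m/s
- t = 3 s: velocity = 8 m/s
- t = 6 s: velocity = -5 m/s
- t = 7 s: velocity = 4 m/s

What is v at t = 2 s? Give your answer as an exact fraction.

8/3 m/s

On 0–3 s the graph is linear from -8 to 8 m/s: v(2) = -8 + (8 − -8)·(2 − 0)/(3 − 0) = 8/3 m/s.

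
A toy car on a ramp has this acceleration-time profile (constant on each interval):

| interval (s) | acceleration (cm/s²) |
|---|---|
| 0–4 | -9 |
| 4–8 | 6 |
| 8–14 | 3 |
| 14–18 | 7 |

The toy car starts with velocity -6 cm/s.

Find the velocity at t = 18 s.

Δv equals the area under the a-t graph; then v = v₀ + Δv.
0–4 s: -9 × 4 = -36 cm/s
4–8 s: 6 × 4 = 24 cm/s
8–14 s: 3 × 6 = 18 cm/s
14–18 s: 7 × 4 = 28 cm/s
Δv = 34 cm/s, so v(18) = -6 + (34) = 28 cm/s.

28 cm/s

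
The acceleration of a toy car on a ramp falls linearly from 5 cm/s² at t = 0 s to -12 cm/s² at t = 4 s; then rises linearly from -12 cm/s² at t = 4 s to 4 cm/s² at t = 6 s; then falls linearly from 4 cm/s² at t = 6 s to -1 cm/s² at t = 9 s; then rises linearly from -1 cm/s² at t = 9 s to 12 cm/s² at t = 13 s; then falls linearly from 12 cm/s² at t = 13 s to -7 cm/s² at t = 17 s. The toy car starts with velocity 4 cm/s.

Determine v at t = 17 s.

18.5 cm/s

Δv equals the area under the a-t graph; then v = v₀ + Δv.
0–4 s: ½(5 + -12)(4) = -14 cm/s
4–6 s: ½(-12 + 4)(2) = -8 cm/s
6–9 s: ½(4 + -1)(3) = 4.5 cm/s
9–13 s: ½(-1 + 12)(4) = 22 cm/s
13–17 s: ½(12 + -7)(4) = 10 cm/s
Δv = 14.5 cm/s, so v(17) = 4 + (14.5) = 18.5 cm/s.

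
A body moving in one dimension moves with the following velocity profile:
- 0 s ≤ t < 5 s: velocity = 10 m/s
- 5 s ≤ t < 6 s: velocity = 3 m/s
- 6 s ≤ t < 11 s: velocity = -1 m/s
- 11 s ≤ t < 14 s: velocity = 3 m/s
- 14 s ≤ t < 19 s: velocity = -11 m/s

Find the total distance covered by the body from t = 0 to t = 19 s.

122 m

Total distance travelled is ∫|v| dt — sum the magnitudes of each area piece.
0–5 s: |10| × 5 = 50 m
5–6 s: |3| × 1 = 3 m
6–11 s: |-1| × 5 = 5 m
11–14 s: |3| × 3 = 9 m
14–19 s: |-11| × 5 = 55 m
Total distance = 122 m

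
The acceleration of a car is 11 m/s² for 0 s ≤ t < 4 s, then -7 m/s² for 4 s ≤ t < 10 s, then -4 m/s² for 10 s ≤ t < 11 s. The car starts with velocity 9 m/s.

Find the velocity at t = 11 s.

7 m/s

Δv equals the area under the a-t graph; then v = v₀ + Δv.
0–4 s: 11 × 4 = 44 m/s
4–10 s: -7 × 6 = -42 m/s
10–11 s: -4 × 1 = -4 m/s
Δv = -2 m/s, so v(11) = 9 + (-2) = 7 m/s.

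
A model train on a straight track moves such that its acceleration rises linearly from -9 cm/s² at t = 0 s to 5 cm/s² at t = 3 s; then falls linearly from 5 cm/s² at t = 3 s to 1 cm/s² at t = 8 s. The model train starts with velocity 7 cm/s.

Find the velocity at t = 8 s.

16 cm/s

Δv equals the area under the a-t graph; then v = v₀ + Δv.
0–3 s: ½(-9 + 5)(3) = -6 cm/s
3–8 s: ½(5 + 1)(5) = 15 cm/s
Δv = 9 cm/s, so v(8) = 7 + (9) = 16 cm/s.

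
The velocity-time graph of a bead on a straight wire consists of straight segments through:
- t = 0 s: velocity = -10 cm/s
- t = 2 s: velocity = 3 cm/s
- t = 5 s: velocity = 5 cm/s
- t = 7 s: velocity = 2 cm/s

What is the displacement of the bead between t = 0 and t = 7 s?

Net displacement equals the area under the velocity-time graph (areas below the axis count negative).
0–2 s: ½(-10 + 3)(2) = -7 cm
2–5 s: ½(3 + 5)(3) = 12 cm
5–7 s: ½(5 + 2)(2) = 7 cm
Net displacement = 12 cm

12 cm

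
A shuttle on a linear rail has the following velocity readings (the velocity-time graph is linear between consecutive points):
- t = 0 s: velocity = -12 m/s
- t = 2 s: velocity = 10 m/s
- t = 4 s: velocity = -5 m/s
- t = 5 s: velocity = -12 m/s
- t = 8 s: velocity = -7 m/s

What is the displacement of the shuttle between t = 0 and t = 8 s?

-34 m

Displacement is the signed area under the v-t curve.
0–2 s: ½(-12 + 10)(2) = -2 m
2–4 s: ½(10 + -5)(2) = 5 m
4–5 s: ½(-5 + -12)(1) = -8.5 m
5–8 s: ½(-12 + -7)(3) = -28.5 m
Net displacement = -34 m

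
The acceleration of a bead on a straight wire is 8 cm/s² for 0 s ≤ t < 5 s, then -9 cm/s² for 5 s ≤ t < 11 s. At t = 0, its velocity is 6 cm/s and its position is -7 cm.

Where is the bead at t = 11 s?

On each constant-a segment, Δv = aΔt and Δx = v₀Δt + ½aΔt²; chain segment to segment.
0–5 s: v starts 6 cm/s; Δx = 6·5 + ½·8·5² = 130 cm; v ends 46 cm/s.
5–11 s: v starts 46 cm/s; Δx = 46·6 + ½·-9·6² = 114 cm; v ends -8 cm/s.
x(11) = -7 + Σ Δx = 237 cm.

237 cm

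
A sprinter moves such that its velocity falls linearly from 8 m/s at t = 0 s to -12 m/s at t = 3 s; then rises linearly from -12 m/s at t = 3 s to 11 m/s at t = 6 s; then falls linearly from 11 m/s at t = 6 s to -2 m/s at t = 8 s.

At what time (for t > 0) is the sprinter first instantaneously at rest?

v changes sign on 0–3 s (from 8 to -12); the graph is linear there, so v = 0 at t = 0 + (-8)·(3 − 0)/(-12 − 8) = 1.2 s.

t = 1.2 s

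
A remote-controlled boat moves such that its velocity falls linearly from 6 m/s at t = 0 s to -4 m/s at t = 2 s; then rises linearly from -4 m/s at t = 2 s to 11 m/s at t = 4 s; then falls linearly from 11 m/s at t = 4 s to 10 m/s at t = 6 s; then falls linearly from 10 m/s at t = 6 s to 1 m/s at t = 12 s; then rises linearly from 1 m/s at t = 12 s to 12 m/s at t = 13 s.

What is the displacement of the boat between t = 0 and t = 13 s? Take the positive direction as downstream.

69.5 m

Displacement is the signed area under the v-t curve.
0–2 s: ½(6 + -4)(2) = 2 m
2–4 s: ½(-4 + 11)(2) = 7 m
4–6 s: ½(11 + 10)(2) = 21 m
6–12 s: ½(10 + 1)(6) = 33 m
12–13 s: ½(1 + 12)(1) = 6.5 m
Net displacement = 69.5 m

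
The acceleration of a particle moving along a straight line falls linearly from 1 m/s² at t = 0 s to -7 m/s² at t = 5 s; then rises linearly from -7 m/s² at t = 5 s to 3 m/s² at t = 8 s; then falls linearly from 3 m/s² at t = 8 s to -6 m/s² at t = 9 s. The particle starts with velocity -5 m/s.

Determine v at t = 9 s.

Δv equals the area under the a-t graph; then v = v₀ + Δv.
0–5 s: ½(1 + -7)(5) = -15 m/s
5–8 s: ½(-7 + 3)(3) = -6 m/s
8–9 s: ½(3 + -6)(1) = -1.5 m/s
Δv = -22.5 m/s, so v(9) = -5 + (-22.5) = -27.5 m/s.

-27.5 m/s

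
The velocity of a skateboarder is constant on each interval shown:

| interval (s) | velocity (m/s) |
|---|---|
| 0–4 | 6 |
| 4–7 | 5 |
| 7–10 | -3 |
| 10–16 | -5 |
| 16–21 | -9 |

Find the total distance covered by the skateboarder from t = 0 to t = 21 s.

123 m

Distance (not displacement) is the total path length: add the absolute areas under v-t.
0–4 s: |6| × 4 = 24 m
4–7 s: |5| × 3 = 15 m
7–10 s: |-3| × 3 = 9 m
10–16 s: |-5| × 6 = 30 m
16–21 s: |-9| × 5 = 45 m
Total distance = 123 m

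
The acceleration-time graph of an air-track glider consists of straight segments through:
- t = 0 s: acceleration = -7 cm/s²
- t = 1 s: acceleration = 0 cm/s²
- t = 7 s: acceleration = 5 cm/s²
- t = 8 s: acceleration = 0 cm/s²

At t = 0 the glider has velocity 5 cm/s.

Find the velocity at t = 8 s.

Δv equals the area under the a-t graph; then v = v₀ + Δv.
0–1 s: ½(-7 + 0)(1) = -3.5 cm/s
1–7 s: ½(0 + 5)(6) = 15 cm/s
7–8 s: ½(5 + 0)(1) = 2.5 cm/s
Δv = 14 cm/s, so v(8) = 5 + (14) = 19 cm/s.

19 cm/s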